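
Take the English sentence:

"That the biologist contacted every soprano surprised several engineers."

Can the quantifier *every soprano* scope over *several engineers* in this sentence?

*every soprano* is embedded in the sentential subject *that the biologist contacted every soprano*.
Subjects — clausal subjects included — are islands for extraction, and QR is no exception.
The ordering *every soprano* > *several engineers* is therefore underivable.

No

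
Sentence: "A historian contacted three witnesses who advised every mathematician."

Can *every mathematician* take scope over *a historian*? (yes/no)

*every mathematician* is embedded in the relative clause *who advised every mathematician* modifying *three witnesses*.
Quantifiers inside a relative clause are trapped there; the RC boundary blocks QR.
There is no licit LF on which *every mathematician* c-commands *a historian*.

No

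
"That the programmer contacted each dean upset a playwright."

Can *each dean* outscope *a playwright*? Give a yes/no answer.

*each dean* sits inside the sentential subject *that the programmer contacted each dean*.
The subject-island constraint blocks QR out of a clausal subject.
There is no licit LF on which *each dean* c-commands *a playwright*.

No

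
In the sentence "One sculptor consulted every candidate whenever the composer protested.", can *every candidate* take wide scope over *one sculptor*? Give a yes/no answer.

Yes

*every candidate* is a matrix argument; the adjunct is an island but the target quantifier is outside it.
QR within a single clause is free, so the lower quantifier may take scope over the higher one.
Both orderings are possible: *one sculptor* > *every candidate* and *every candidate* > *one sculptor*.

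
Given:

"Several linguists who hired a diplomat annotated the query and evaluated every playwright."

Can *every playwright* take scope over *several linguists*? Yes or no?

Structurally, *every playwright* is inside one conjunct of the coordinate structure (*evaluated every playwright*).
QR out of a conjunct would have to apply non-ATB, which the CSC forbids.
So *every playwright* cannot raise high enough to outscope *several linguists*; only the surface ordering *several linguists* > *every playwright* is available.

No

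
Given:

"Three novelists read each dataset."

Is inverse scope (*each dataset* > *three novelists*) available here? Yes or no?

Both DPs are arguments of the same predicate; there is no clause or island boundary between them.
Since no island is crossed, the inverse ordering is licensed alongside surface scope.
Both orderings are possible: *three novelists* > *each dataset* and *each dataset* > *three novelists*.

Yes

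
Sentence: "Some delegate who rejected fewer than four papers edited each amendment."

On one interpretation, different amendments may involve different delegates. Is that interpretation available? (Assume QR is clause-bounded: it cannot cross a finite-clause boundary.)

Yes

The described interpretation is the *each amendment* > *some delegate* scoping.
*each amendment* is a matrix argument; only *some delegate* is modified by the relative clause *who rejected fewer than four papers*, so the RC island is irrelevant to the target quantifier.
With no island boundary between them, the object can take inverse scope over the subject via ordinary QR within the clause.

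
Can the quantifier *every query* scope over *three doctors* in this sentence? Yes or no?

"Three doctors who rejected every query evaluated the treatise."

No

*every query* is embedded in the relative clause *who rejected every query*.
Relative clauses block scope extraction: QR cannot target a position outside the modified NP.
*every query* > *three doctors* would require crossing that boundary, which is illicit.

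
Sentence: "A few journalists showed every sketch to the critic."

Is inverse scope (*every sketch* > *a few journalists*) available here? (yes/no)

Yes

*every sketch* and *a few journalists* are in the same minimal clause.
QR within a single clause is free, so the lower quantifier may take scope over the higher one.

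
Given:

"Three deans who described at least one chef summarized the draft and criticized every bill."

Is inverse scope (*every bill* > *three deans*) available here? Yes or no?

No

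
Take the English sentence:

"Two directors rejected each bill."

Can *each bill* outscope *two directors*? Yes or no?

*each bill* is the matrix object and *two directors* the matrix subject; the two are clausemates.
No island intervenes, so both surface and inverse scope are derivable.

Yes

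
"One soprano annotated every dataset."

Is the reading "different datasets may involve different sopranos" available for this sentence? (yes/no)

The described interpretation is the *every dataset* > *one soprano* scoping.
*every dataset* and *one soprano* are in the same minimal clause.
Nothing blocks QR of the lower DP to a position above the higher one, so inverse scope is available.

Yes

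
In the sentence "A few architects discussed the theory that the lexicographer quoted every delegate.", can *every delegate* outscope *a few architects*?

*every delegate* occurs within the complex NP *the theory that the lexicographer quoted every delegate*.
The complex NP is opaque for QR — the quantifier is frozen inside the noun's complement.
Hence only narrow scope for *every delegate* (under *a few architects*) survives.

No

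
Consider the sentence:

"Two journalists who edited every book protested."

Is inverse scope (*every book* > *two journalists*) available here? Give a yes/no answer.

*every book* sits inside the relative clause *who edited every book*.
The relative clause forms an island for QR, so the quantifier is confined to the head noun's restrictor.
*every book* is confined to the island and cannot take scope over *two journalists*.

No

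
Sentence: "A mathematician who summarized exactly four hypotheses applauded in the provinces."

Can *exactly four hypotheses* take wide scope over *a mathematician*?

Structurally, *exactly four hypotheses* is inside the relative clause *who summarized exactly four hypotheses*.
Relative clauses block scope extraction: QR cannot target a position outside the modified NP.
So *exactly four hypotheses* cannot raise to a position above *a mathematician*.

No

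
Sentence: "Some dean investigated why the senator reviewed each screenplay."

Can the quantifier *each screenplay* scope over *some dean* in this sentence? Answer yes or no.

No

The target quantifier *each screenplay* is part of the embedded question *why the senator reviewed each screenplay*.
An indirect question is a wh-island; the filled [Spec,CP] blocks QR across the CP edge.
So the wide-scope reading for *each screenplay* is blocked.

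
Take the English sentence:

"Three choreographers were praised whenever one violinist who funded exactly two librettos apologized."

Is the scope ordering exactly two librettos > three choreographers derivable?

No

The DP *exactly two librettos* is contained in the relative clause *who funded exactly two librettos*, which is itself inside the adjunct *whenever one violinist who funded exactly two librettos apologized*.
Two island boundaries intervene — the relative clause and the adjunct. Either alone would block QR.
*exactly two librettos* is confined to the island and cannot take scope over *three choreographers*.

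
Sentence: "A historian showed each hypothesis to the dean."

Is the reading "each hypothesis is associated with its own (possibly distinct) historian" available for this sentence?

The described interpretation is the *each hypothesis* > *a historian* scoping.
*each hypothesis* is the matrix object and *a historian* the matrix subject; the two are clausemates.
QR within a single clause is free, so the lower quantifier may take scope over the higher one.

Yes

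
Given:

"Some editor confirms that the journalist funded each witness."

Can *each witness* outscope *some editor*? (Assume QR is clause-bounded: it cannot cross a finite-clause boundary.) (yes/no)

No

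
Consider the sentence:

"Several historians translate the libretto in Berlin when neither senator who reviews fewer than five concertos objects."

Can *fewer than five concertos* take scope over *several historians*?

*fewer than five concertos* occurs within the relative clause *who reviews fewer than five concertos*, which is itself inside the adjunct *when neither senator who reviews fewer than five concertos objects*.
Both the relative clause and the enclosing adjunct are scope islands; QR cannot cross either.
So *fewer than five concertos* cannot raise to a position above *several historians*.

No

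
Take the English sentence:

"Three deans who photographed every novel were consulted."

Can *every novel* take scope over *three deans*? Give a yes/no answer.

No

*every novel* is embedded in the relative clause *who photographed every novel*.
Relative clauses are scope islands: a quantifier cannot QR out of a relative clause to take scope in the matrix clause.
*every novel* > *three deans* would require crossing that boundary, which is illicit.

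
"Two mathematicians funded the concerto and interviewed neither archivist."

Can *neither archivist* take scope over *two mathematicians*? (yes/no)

No

Structurally, *neither archivist* is inside one conjunct of the coordinate structure (*interviewed neither archivist*).
A quantifier cannot raise out of one conjunct of a coordination across the whole coordinate structure — the CSC applies to QR.
So *neither archivist* cannot raise high enough to outscope *two mathematicians*; only the surface ordering *two mathematicians* > *neither archivist* is available.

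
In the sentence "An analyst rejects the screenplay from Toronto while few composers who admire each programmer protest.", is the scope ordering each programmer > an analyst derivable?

The target quantifier *each programmer* is part of the relative clause *who admire each programmer*, which is itself inside the adjunct *while few composers who admire each programmer protest*.
Both the relative clause and the enclosing adjunct are scope islands; QR cannot cross either.
So *each programmer* cannot raise to a position above *an analyst*.

No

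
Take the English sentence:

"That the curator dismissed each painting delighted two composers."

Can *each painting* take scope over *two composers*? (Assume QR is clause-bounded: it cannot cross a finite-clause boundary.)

No

*each painting* occurs within the sentential subject *that the curator dismissed each painting*.
The subject-island constraint blocks QR out of a clausal subject.
*each painting* > *two composers* would require crossing that boundary, which is illicit.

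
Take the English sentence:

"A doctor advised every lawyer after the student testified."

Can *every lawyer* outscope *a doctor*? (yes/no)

Yes

Although there is an adjunct clause, *every lawyer* is in the main clause, not inside the adjunct.
No island intervenes, so both surface and inverse scope are derivable.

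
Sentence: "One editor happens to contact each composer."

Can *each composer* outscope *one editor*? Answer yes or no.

Raising constructions are monoclausal for scope purposes; *each composer* is not separated from *one editor* by any island.
Nothing blocks QR of the lower DP to a position above the higher one, so inverse scope is available.

Yes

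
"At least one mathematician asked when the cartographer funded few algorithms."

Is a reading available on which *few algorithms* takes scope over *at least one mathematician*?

No

*few algorithms* is embedded in the embedded question *when the cartographer funded few algorithms*.
Embedded questions are wh-islands: a quantifier inside an indirect question cannot QR into the matrix clause.
So *few algorithms* cannot raise to a position above *at least one mathematician*.
(Only the surface reading survives: one fixed mathematician with respect to all the relevant algorithms.)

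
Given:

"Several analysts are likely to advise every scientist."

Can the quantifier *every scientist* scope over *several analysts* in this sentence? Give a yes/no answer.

Yes

*every scientist* is the object of the infinitival complement of a raising predicate; raising infinitives are transparent for QR, so the two DPs are in effect clausemates.
Clause-internal QR can adjoin the lower DP above the subject, yielding the inverse reading.
So *every scientist* > *several analysts* is among the available readings.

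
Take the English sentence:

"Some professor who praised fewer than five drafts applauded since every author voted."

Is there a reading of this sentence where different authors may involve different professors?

This is the *every author* > *some professor* reading.
*every author* sits inside the adjunct clause *since every author voted*.
Adjunct clauses are scope islands: a quantifier inside an adjunct cannot raise into the matrix clause.
There is no licit LF on which *every author* c-commands *some professor*.

No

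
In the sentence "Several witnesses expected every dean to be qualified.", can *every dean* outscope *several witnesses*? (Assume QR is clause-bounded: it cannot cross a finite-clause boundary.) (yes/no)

Yes

The ECM infinitive is scope-transparent — *every dean* is free to raise above *several witnesses*.
Since no island is crossed, the inverse ordering is licensed alongside surface scope.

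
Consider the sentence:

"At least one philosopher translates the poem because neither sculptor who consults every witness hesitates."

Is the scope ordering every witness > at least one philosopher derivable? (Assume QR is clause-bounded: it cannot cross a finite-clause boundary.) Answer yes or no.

Structurally, *every witness* is inside the relative clause *who consults every witness*, which is itself inside the adjunct *because neither sculptor who consults every witness hesitates*.
The quantifier would have to escape first the RC and then the adjunct — two independent island violations.
So *every witness* cannot raise high enough to outscope *at least one philosopher*; only the surface ordering *at least one philosopher* > *every witness* is available.

No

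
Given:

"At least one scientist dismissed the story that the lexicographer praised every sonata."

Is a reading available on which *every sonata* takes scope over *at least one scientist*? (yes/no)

No

*every sonata* occurs within the complex NP *the story that the lexicographer praised every sonata*.
The Complex NP Constraint bars QR out of the complement clause of a noun.
So *every sonata* cannot raise to a position above *at least one scientist*.
(Only the surface reading survives: one fixed scientist with respect to all the relevant sonatas.)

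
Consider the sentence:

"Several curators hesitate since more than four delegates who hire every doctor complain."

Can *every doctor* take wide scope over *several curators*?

No

Structurally, *every doctor* is inside the relative clause *who hire every doctor*, which is itself inside the adjunct *since more than four delegates who hire every doctor complain*.
Nested islands: the RC island is itself inside an adjunct island, so wide scope is doubly excluded.
There is no licit LF on which *every doctor* c-commands *several curators*.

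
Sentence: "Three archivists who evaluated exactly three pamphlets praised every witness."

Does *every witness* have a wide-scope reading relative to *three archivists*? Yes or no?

The relative clause *who evaluated exactly three pamphlets* modifies *three archivists*, but *every witness* is not inside that relative clause — it is an argument of the matrix verb.
With no island boundary between them, the object can take inverse scope over the subject via ordinary QR within the clause.
The sentence is scopally ambiguous between *three archivists* > *every witness* and *every witness* > *three archivists*.

Yes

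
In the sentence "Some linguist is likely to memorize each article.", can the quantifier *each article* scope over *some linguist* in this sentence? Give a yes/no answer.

Yes

*each article* is inside a raising infinitive, which is transparent to QR (no CP barrier), so it behaves as a matrix argument.
Clause-internal QR can adjoin the lower DP above the subject, yielding the inverse reading.
So *each article* > *some linguist* is among the available readings.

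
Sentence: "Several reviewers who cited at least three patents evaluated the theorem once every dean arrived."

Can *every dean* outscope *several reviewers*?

No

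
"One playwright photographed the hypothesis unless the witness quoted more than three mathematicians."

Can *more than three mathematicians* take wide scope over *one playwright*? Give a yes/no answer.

No

The target quantifier *more than three mathematicians* is part of the adjunct clause *unless the witness quoted more than three mathematicians*.
Scope out of an adjunct clause is unavailable: QR respects the adjunct-island constraint.
*more than three mathematicians* > *one playwright* would require crossing that boundary, which is illicit.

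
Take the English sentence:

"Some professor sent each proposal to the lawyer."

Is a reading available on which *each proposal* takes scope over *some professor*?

Yes

Both DPs are arguments of the same predicate; there is no clause or island boundary between them.
Since no island is crossed, the inverse ordering is licensed alongside surface scope.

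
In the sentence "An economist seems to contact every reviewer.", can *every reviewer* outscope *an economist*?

Yes

*every reviewer* is inside a raising infinitive, which is transparent to QR (no CP barrier), so it behaves as a matrix argument.
Clause-internal QR can adjoin the lower DP above the subject, yielding the inverse reading.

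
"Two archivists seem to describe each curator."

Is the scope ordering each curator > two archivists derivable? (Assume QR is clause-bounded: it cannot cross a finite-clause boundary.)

Infinitival complements of raising predicates do not block QR; *each curator* and *two archivists* are effectively clausemates.
With no island boundary between them, the object can take inverse scope over the subject via ordinary QR within the clause.
So *each curator* > *two archivists* is among the available readings.

Yes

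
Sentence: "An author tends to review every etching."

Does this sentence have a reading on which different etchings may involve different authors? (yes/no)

Yes

The paraphrase describes the scope ordering *every etching* > *an author*.
Infinitival complements of raising predicates do not block QR; *every etching* and *an author* are effectively clausemates.
Since no island is crossed, the inverse ordering is licensed alongside surface scope.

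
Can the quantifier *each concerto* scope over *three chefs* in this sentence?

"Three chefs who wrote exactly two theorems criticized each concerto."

Yes

The relative clause *who wrote exactly two theorems* modifies *three chefs*, but *each concerto* is not inside that relative clause — it is an argument of the matrix verb.
QR within a single clause is free, so the lower quantifier may take scope over the higher one.
So *each concerto* > *three chefs* is among the available readings.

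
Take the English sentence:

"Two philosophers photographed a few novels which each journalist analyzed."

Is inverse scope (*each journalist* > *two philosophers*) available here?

No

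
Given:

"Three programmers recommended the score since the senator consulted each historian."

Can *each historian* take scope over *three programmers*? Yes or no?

No

*each historian* sits inside the adjunct clause *since the senator consulted each historian*.
Adverbial clauses are not L-marked, so they are barriers for QR — the quantifier cannot escape the adjunct.
So *each historian* cannot raise high enough to outscope *three programmers*; only the surface ordering *three programmers* > *each historian* is available.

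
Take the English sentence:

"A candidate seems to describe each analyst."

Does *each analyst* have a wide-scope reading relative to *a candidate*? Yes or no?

The matrix predicate is a raising verb, whose infinitival complement is not a scope island — *each analyst* can QR into the matrix clause.
No island intervenes, so both surface and inverse scope are derivable.

Yes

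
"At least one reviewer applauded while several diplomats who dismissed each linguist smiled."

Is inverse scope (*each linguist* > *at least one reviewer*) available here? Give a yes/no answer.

No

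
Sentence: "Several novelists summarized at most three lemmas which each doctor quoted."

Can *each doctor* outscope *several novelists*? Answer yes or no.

No

*each doctor* occurs within the relative clause *which each doctor quoted* modifying *at most three lemmas*.
Quantifiers inside a relative clause are trapped there; the RC boundary blocks QR.
So *each doctor* cannot raise high enough to outscope *several novelists*; only the surface ordering *several novelists* > *each doctor* is available.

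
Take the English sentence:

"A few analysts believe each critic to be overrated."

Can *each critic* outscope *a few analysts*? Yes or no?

*each critic* is an ECM subject; ECM complements are not islands, and the embedded quantifier may take matrix scope.
No island intervenes, so both surface and inverse scope are derivable.

Yes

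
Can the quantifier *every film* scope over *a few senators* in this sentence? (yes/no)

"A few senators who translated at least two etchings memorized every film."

Yes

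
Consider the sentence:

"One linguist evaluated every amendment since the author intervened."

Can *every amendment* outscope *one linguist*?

Yes

*every amendment* is a matrix argument; the adjunct is an island but the target quantifier is outside it.
No island intervenes, so both surface and inverse scope are derivable.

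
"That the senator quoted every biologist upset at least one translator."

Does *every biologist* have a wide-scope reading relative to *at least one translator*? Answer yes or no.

*every biologist* sits inside the sentential subject *that the senator quoted every biologist*.
The subject-island constraint blocks QR out of a clausal subject.
*every biologist* is confined to the island and cannot take scope over *at least one translator*.

No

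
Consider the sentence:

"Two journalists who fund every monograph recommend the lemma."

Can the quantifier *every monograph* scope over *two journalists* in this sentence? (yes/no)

No

The target quantifier *every monograph* is part of the relative clause *who fund every monograph*.
Relative clauses are scope islands: a quantifier cannot QR out of a relative clause to take scope in the matrix clause.
*every monograph* is confined to the island and cannot take scope over *two journalists*.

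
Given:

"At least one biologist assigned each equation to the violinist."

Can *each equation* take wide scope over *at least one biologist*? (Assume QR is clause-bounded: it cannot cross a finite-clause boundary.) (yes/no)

*each equation* and *at least one biologist* are in the same minimal clause.
Clause-internal QR can adjoin the lower DP above the subject, yielding the inverse reading.
So *each equation* > *at least one biologist* is among the available readings.

Yes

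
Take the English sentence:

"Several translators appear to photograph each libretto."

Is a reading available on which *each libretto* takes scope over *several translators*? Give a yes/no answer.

Yes

The matrix predicate is a raising verb, whose infinitival complement is not a scope island — *each libretto* can QR into the matrix clause.
Since no island is crossed, the inverse ordering is licensed alongside surface scope.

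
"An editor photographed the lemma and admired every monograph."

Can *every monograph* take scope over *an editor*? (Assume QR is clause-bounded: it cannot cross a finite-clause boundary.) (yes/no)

Structurally, *every monograph* is inside one conjunct of the coordinate structure (*admired every monograph*).
Asymmetric QR out of one conjunct violates the Coordinate Structure Constraint.
Hence only narrow scope for *every monograph* (under *an editor*) survives.

No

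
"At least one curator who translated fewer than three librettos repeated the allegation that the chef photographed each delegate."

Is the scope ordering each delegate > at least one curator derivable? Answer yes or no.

The DP *each delegate* is contained in the complex NP *the allegation that the chef photographed each delegate*.
The complex NP is opaque for QR — the quantifier is frozen inside the noun's complement.
Hence only narrow scope for *each delegate* (under *at least one curator*) survives.

No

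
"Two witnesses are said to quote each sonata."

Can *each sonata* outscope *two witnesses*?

Yes

*each sonata* is the object of the infinitival complement of a raising predicate; raising infinitives are transparent for QR, so the two DPs are in effect clausemates.
No island intervenes, so both surface and inverse scope are derivable.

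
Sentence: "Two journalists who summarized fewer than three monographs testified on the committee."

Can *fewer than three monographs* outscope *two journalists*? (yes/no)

No

The DP *fewer than three monographs* is contained in the relative clause *who summarized fewer than three monographs*.
Quantifiers inside a relative clause are trapped there; the RC boundary blocks QR.
So the wide-scope reading for *fewer than three monographs* is blocked.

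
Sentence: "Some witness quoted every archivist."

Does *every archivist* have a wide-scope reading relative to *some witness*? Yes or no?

Yes

*some witness* and *every archivist* are co-arguments of the matrix verb, with nothing but a clause-internal boundary between them.
With no island boundary between them, the object can take inverse scope over the subject via ordinary QR within the clause.
So *every archivist* > *some witness* is among the available readings.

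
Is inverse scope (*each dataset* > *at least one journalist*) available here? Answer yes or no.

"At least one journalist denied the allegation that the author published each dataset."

No

The target quantifier *each dataset* is part of the complex NP *the allegation that the author published each dataset*.
Since the clause is the complement of a nominal head, the CNPC blocks scope extraction.
*each dataset* is confined to the island and cannot take scope over *at least one journalist*.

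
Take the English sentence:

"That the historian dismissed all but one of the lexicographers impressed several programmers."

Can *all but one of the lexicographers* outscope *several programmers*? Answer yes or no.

*all but one of the lexicographers* sits inside the sentential subject *that the historian dismissed all but one of the lexicographers*.
Sentential subjects are islands: a quantifier inside the subject clause cannot raise over the matrix predicate.
There is no licit LF on which *all but one of the lexicographers* c-commands *several programmers*.

No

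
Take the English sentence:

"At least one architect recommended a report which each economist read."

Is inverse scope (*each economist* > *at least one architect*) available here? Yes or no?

No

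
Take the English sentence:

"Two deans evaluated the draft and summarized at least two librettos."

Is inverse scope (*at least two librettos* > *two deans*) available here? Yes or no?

*at least two librettos* occurs within one conjunct of the coordinate structure (*summarized at least two librettos*).
Coordinate structures are islands for non-across-the-board movement, QR included.
There is no licit LF on which *at least two librettos* c-commands *two deans*.

No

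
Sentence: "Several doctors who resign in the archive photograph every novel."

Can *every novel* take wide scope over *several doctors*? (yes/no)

*every novel* is a matrix argument; only *several doctors* is modified by the relative clause *who resign in the archive*, so the RC island is irrelevant to the target quantifier.
With no island boundary between them, the object can take inverse scope over the subject via ordinary QR within the clause.

Yes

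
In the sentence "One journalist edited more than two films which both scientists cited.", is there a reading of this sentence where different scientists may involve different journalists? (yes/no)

The described interpretation is the *both scientists* > *one journalist* scoping.
Structurally, *both scientists* is inside the relative clause *which both scientists cited* modifying *more than two films*.
Relative clauses block scope extraction: QR cannot target a position outside the modified NP.
The inverse ordering *both scientists* > *one journalist* is therefore underivable.

No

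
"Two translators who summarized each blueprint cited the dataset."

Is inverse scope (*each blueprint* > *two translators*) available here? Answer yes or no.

No

*each blueprint* sits inside the relative clause *who summarized each blueprint*.
QR out of a relative clause is ruled out by the relative-clause island constraint.
*each blueprint* is confined to the island and cannot take scope over *two translators*.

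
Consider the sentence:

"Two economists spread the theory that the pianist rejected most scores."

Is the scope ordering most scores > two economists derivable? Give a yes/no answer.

No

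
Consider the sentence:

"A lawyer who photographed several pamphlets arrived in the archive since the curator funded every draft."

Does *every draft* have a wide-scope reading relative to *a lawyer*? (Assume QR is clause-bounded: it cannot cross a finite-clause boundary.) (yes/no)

*every draft* occurs within the adjunct clause *since the curator funded every draft*.
Adjuncts are opaque for quantifier raising; a quantifier in an adjunct stays inside it.
So *every draft* cannot raise to a position above *a lawyer*.

No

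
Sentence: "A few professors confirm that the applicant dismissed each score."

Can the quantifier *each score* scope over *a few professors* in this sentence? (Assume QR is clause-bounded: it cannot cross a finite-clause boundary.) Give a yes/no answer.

No

The DP *each score* is contained in the finite complement clause *that the applicant dismissed each score*.
With QR restricted to its own tensed clause, the embedded quantifier cannot reach a matrix scope position.
The inverse ordering *each score* > *a few professors* is therefore underivable.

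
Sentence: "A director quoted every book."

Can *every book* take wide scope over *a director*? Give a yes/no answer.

*every book* and *a director* are in the same minimal clause.
QR within a single clause is free, so the lower quantifier may take scope over the higher one.

Yes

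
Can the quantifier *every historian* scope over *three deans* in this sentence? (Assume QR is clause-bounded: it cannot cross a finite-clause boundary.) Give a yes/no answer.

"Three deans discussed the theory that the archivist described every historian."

The DP *every historian* is contained in the complex NP *the theory that the archivist described every historian*.
The complex NP is opaque for QR — the quantifier is frozen inside the noun's complement.
So *every historian* cannot raise to a position above *three deans*.

No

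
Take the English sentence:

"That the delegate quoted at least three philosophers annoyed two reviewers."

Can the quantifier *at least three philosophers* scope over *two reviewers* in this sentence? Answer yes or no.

No

The DP *at least three philosophers* is contained in the sentential subject *that the delegate quoted at least three philosophers*.
The subject-island constraint blocks QR out of a clausal subject.
*at least three philosophers* is confined to the island and cannot take scope over *two reviewers*.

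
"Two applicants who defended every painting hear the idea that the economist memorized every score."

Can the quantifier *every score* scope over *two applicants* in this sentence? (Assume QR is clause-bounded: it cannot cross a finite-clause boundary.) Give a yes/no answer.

No

*every score* occurs within the complex NP *the idea that the economist memorized every score*.
The Complex NP Constraint bars QR out of the complement clause of a noun.
*every score* > *two applicants* would require crossing that boundary, which is illicit.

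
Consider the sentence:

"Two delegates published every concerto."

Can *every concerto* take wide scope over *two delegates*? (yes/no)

Yes

Both DPs are arguments of the same predicate; there is no clause or island boundary between them.
Ordinary QR to a clause-peripheral position gives the wide-scope LF for the lower DP.
Both orderings are possible: *two delegates* > *every concerto* and *every concerto* > *two delegates*.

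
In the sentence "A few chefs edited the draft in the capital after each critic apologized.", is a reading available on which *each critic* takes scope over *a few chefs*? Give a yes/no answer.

No

Structurally, *each critic* is inside the adjunct clause *after each critic apologized*.
Adjunct clauses are scope islands: a quantifier inside an adjunct cannot raise into the matrix clause.
Hence only narrow scope for *each critic* (under *a few chefs*) survives.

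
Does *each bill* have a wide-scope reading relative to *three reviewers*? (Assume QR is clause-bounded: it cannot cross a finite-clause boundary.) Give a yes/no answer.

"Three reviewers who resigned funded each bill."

Yes

The RC *who resigned* is an island, but *each bill* is not inside it — it is the matrix object, a clausemate of *three reviewers*.
QR within a single clause is free, so the lower quantifier may take scope over the higher one.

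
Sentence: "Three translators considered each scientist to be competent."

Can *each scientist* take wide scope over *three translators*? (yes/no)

Yes

The ECM infinitive is scope-transparent — *each scientist* is free to raise above *three translators*.
Nothing blocks QR of the lower DP to a position above the higher one, so inverse scope is available.
Both orderings are possible: *three translators* > *each scientist* and *each scientist* > *three translators*.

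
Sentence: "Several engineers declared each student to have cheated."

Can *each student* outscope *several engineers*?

Yes

ECM infinitives lack a CP barrier, so *each student* can QR over the matrix subject *several engineers*.
No island intervenes, so both surface and inverse scope are derivable.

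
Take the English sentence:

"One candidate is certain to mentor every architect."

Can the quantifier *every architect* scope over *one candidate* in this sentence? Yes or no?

Yes

Infinitival complements of raising predicates do not block QR; *every architect* and *one candidate* are effectively clausemates.
With no island boundary between them, the object can take inverse scope over the subject via ordinary QR within the clause.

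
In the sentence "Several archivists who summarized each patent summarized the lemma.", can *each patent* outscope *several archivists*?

No

Structurally, *each patent* is inside the relative clause *who summarized each patent*.
QR out of a relative clause is ruled out by the relative-clause island constraint.
So *each patent* cannot raise to a position above *several archivists*.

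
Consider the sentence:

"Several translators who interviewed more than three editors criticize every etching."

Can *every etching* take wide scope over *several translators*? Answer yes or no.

*every etching* sits in the matrix clause, not in the relative clause on *several translators*.
Since no island is crossed, the inverse ordering is licensed alongside surface scope.
The sentence is scopally ambiguous between *several translators* > *every etching* and *every etching* > *several translators*.

Yes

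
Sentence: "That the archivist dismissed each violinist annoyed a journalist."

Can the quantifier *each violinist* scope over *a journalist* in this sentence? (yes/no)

Structurally, *each violinist* is inside the sentential subject *that the archivist dismissed each violinist*.
The Sentential Subject Constraint rules out raising the quantifier out of the that-clause subject.
So *each violinist* cannot raise to a position above *a journalist*.

No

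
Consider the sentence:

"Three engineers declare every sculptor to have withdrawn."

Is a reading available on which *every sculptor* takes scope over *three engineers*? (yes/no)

The ECM infinitive is scope-transparent — *every sculptor* is free to raise above *three engineers*.
Nothing blocks QR of the lower DP to a position above the higher one, so inverse scope is available.
Both orderings are possible: *three engineers* > *every sculptor* and *every sculptor* > *three engineers*.

Yes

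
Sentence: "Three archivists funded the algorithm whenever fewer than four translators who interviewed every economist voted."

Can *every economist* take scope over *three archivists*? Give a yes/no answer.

No

Structurally, *every economist* is inside the relative clause *who interviewed every economist*, which is itself inside the adjunct *whenever fewer than four translators who interviewed every economist voted*.
Nested islands: the RC island is itself inside an adjunct island, so wide scope is doubly excluded.
*every economist* is confined to the island and cannot take scope over *three archivists*.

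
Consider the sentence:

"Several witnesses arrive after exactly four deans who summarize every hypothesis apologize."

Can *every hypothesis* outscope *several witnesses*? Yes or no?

No

*every hypothesis* occurs within the relative clause *who summarize every hypothesis*, which is itself inside the adjunct *after exactly four deans who summarize every hypothesis apologize*.
Both the relative clause and the enclosing adjunct are scope islands; QR cannot cross either.
Hence only narrow scope for *every hypothesis* (under *several witnesses*) survives.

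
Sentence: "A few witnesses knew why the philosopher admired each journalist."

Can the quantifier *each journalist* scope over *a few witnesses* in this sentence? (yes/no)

No

*each journalist* is embedded in the embedded question *why the philosopher admired each journalist*.
QR across an interrogative CP boundary is ruled out as a wh-island violation.
The inverse ordering *each journalist* > *a few witnesses* is therefore underivable.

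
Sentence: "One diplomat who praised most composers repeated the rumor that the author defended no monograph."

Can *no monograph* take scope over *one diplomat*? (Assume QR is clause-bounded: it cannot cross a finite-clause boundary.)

*no monograph* is embedded in the complex NP *the rumor that the author defended no monograph*.
The complex NP is opaque for QR — the quantifier is frozen inside the noun's complement.
So *no monograph* cannot raise high enough to outscope *one diplomat*; only the surface ordering *one diplomat* > *no monograph* is available.
(Only the surface reading survives: one fixed diplomat with respect to all the relevant monographs.)

No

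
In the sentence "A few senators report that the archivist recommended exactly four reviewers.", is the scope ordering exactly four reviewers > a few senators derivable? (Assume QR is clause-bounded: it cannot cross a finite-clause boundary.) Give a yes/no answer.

No

*exactly four reviewers* occurs within the finite complement clause *that the archivist recommended exactly four reviewers*.
Given the clause-boundedness assumption, QR cannot cross the finite CP into the matrix.
There is no licit LF on which *exactly four reviewers* c-commands *a few senators*.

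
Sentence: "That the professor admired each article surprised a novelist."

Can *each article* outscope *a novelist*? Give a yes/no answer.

*each article* occurs within the sentential subject *that the professor admired each article*.
The subject-island constraint blocks QR out of a clausal subject.
So the wide-scope reading for *each article* is blocked.

No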